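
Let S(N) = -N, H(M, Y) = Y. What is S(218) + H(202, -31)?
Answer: -249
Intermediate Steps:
S(218) + H(202, -31) = -1*218 - 31 = -218 - 31 = -249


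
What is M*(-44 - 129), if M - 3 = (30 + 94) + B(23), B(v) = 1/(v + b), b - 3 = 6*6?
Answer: -1362375/62 ≈ -21974.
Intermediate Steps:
b = 39 (b = 3 + 6*6 = 3 + 36 = 39)
B(v) = 1/(39 + v) (B(v) = 1/(v + 39) = 1/(39 + v))
M = 7875/62 (M = 3 + ((30 + 94) + 1/(39 + 23)) = 3 + (124 + 1/62) = 3 + 7689/62 = 7875/62 ≈ 127.02)
M*(-44 - 129) = 7875*(-44 - 129)/62 = (7875/62)*(-173) = -1362375/62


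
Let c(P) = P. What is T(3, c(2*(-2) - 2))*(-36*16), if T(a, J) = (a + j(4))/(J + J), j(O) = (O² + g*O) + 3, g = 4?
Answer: 1824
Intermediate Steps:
j(O) = 3 + O² + 4*O (j(O) = (O² + 4*O) + 3 = 3 + O² + 4*O)
T(a, J) = (35 + a)/(2*J) (T(a, J) = (a + (3 + 4² + 4*4))/(J + J) = (a + (3 + 16 + 16))/((2*J)) = (a + 35)*(1/(2*J)) = (35 + a)*(1/(2*J)) = (35 + a)/(2*J))
T(3, c(2*(-2) - 2))*(-36*16) = ((35 + 3)/(2*(2*(-2) - 2)))*(-36*16) = ((½)*38/(-4 - 2))*(-576) = ((½)*38/(-6))*(-576) = ((½)*(-⅙)*38)*(-576) = -19/6*(-576) = 1824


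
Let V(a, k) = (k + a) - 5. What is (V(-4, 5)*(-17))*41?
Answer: 2788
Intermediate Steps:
V(a, k) = -5 + a + k (V(a, k) = (a + k) - 5 = -5 + a + k)
(V(-4, 5)*(-17))*41 = ((-5 - 4 + 5)*(-17))*41 = -4*(-17)*41 = 68*41 = 2788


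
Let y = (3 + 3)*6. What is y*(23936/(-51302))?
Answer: -430848/25651 ≈ -16.797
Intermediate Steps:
y = 36 (y = 6*6 = 36)
y*(23936/(-51302)) = 36*(23936/(-51302)) = 36*(23936*(-1/51302)) = 36*(-11968/25651) = -430848/25651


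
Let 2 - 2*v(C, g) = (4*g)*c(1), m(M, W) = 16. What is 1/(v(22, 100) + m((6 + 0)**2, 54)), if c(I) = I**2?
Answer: -1/183 ≈ -0.0054645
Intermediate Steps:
v(C, g) = 1 - 2*g (v(C, g) = 1 - 4*g*1**2/2 = 1 - 4*g/2 = 1 - 2*g)
1/(v(22, 100) + m((6 + 0)**2, 54)) = 1/((1 - 2*100) + 16) = 1/((1 - 200) + 16) = 1/(-199 + 16) = 1/(-183) = -1/183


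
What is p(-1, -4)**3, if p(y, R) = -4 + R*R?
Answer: 1728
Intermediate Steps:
p(y, R) = -4 + R**2
p(-1, -4)**3 = (-4 + (-4)**2)**3 = (-4 + 16)**3 = 12**3 = 1728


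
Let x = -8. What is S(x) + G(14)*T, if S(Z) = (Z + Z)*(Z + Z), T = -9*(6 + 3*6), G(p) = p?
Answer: -2768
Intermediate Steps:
T = -216 (T = -9*(6 + 18) = -9*24 = -216)
S(Z) = 4*Z² (S(Z) = (2*Z)*(2*Z) = 4*Z²)
S(x) + G(14)*T = 4*(-8)² + 14*(-216) = 4*64 - 3024 = 256 - 3024 = -2768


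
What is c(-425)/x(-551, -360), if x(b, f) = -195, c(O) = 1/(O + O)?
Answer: 1/165750 ≈ 6.0332e-6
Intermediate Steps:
c(O) = 1/(2*O)
c(-425)/x(-551, -360) = ((1/2)/(-425))/(-195) = ((1/2)*(-1/425))*(-1/195) = -1/850*(-1/195) = 1/165750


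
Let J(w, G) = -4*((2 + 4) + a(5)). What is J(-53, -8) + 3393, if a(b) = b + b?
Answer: 3329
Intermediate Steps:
a(b) = 2*b
J(w, G) = -64 (J(w, G) = -4*((2 + 4) + 2*5) = -4*(6 + 10) = -4*16 = -64)
J(-53, -8) + 3393 = -64 + 3393 = 3329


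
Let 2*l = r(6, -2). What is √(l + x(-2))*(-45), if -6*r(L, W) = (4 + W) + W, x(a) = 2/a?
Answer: -45*I ≈ -45.0*I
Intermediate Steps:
r(L, W) = -⅔ - W/3 (r(L, W) = -((4 + W) + W)/6 = -(4 + 2*W)/6 = -⅔ - W/3)
l = 0 (l = (-⅔ - ⅓*(-2))/2 = (-⅔ + ⅔)/2 = (½)*0 = 0)
√(l + x(-2))*(-45) = √(0 + 2/(-2))*(-45) = √(0 + 2*(-½))*(-45) = √(0 - 1)*(-45) = √(-1)*(-45) = I*(-45) = -45*I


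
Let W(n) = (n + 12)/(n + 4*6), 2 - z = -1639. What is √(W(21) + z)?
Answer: √369390/15 ≈ 40.518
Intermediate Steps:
z = 1641 (z = 2 - 1*(-1639) = 2 + 1639 = 1641)
W(n) = (12 + n)/(24 + n) (W(n) = (12 + n)/(n + 24) = (12 + n)/(24 + n))
√(W(21) + z) = √((12 + 21)/(24 + 21) + 1641) = √(33/45 + 1641) = √((1/45)*33 + 1641) = √(11/15 + 1641) = √(24626/15) = √369390/15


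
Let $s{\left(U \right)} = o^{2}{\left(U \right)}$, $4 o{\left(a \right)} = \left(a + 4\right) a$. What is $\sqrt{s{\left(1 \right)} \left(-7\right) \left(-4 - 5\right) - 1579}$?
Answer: $\frac{i \sqrt{23689}}{4} \approx 38.478 i$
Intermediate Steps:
$o{\left(a \right)} = \frac{a \left(4 + a\right)}{4}$ ($o{\left(a \right)} = \frac{\left(a + 4\right) a}{4} = \frac{\left(4 + a\right) a}{4} = \frac{a \left(4 + a\right)}{4}$)
$s{\left(U \right)} = \frac{U^{2} \left(4 + U\right)^{2}}{16}$ ($s{\left(U \right)} = \left(\frac{U \left(4 + U\right)}{4}\right)^{2} = \frac{U^{2} \left(4 + U\right)^{2}}{16}$)
$\sqrt{s{\left(1 \right)} \left(-7\right) \left(-4 - 5\right) - 1579} = \sqrt{\frac{1^{2} \left(4 + 1\right)^{2}}{16} \left(-7\right) \left(-4 - 5\right) - 1579} = \sqrt{\frac{1}{16} \cdot 1 \cdot 5^{2} \left(-7\right) \left(-4 - 5\right) - 1579} = \sqrt{\frac{1}{16} \cdot 1 \cdot 25 \left(-7\right) \left(-9\right) - 1579} = \sqrt{\frac{25}{16} \left(-7\right) \left(-9\right) - 1579} = \sqrt{\left(- \frac{175}{16}\right) \left(-9\right) - 1579} = \sqrt{\frac{1575}{16} - 1579} = \sqrt{- \frac{23689}{16}} = \frac{i \sqrt{23689}}{4}$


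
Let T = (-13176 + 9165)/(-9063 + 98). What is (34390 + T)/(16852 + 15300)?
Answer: 308310361/288242680 ≈ 1.0696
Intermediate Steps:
T = 4011/8965 (T = -4011/(-8965) = -4011*(-1/8965) = 4011/8965 ≈ 0.44741)
(34390 + T)/(16852 + 15300) = (34390 + 4011/8965)/(16852 + 15300) = (308310361/8965)/32152 = (308310361/8965)*(1/32152) = 308310361/288242680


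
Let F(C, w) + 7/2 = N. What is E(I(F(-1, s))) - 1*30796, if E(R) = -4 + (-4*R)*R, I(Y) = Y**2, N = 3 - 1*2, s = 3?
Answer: -123825/4 ≈ -30956.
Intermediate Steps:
N = 1 (N = 3 - 2 = 1)
F(C, w) = -5/2 (F(C, w) = -7/2 + 1 = -5/2)
E(R) = -4 - 4*R**2
E(I(F(-1, s))) - 1*30796 = (-4 - 4*((-5/2)**2)**2) - 1*30796 = (-4 - 4*(25/4)**2) - 30796 = (-4 - 4*625/16) - 30796 = (-4 - 625/4) - 30796 = -641/4 - 30796 = -123825/4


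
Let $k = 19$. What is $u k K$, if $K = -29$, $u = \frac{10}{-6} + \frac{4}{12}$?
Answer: $\frac{2204}{3} \approx 734.67$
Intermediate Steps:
$u = - \frac{4}{3}$ ($u = 10 \left(- \frac{1}{6}\right) + 4 \cdot \frac{1}{12} = - \frac{5}{3} + \frac{1}{3} = - \frac{4}{3} \approx -1.3333$)
$u k K = \left(- \frac{4}{3}\right) 19 \left(-29\right) = \left(- \frac{76}{3}\right) \left(-29\right) = \frac{2204}{3}$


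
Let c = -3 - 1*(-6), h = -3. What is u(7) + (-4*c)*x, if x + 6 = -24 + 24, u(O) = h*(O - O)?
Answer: 72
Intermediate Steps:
u(O) = 0 (u(O) = -3*(O - O) = -3*0 = 0)
c = 3 (c = -3 + 6 = 3)
x = -6 (x = -6 + (-24 + 24) = -6 + 0 = -6)
u(7) + (-4*c)*x = 0 - 4*3*(-6) = 0 - 12*(-6) = 0 + 72 = 72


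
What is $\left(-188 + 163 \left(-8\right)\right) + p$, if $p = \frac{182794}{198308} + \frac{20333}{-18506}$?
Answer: $- \frac{684515260002}{458735981} \approx -1492.2$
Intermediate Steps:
$p = - \frac{81176350}{458735981}$ ($p = 182794 \cdot \frac{1}{198308} + 20333 \left(- \frac{1}{18506}\right) = \frac{91397}{99154} - \frac{20333}{18506} = - \frac{81176350}{458735981} \approx -0.17696$)
$\left(-188 + 163 \left(-8\right)\right) + p = \left(-188 + 163 \left(-8\right)\right) - \frac{81176350}{458735981} = \left(-188 - 1304\right) - \frac{81176350}{458735981} = -1492 - \frac{81176350}{458735981} = - \frac{684515260002}{458735981}$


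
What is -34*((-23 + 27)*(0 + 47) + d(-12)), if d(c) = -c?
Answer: -6800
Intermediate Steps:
-34*((-23 + 27)*(0 + 47) + d(-12)) = -34*((-23 + 27)*(0 + 47) - 1*(-12)) = -34*(4*47 + 12) = -34*(188 + 12) = -34*200 = -6800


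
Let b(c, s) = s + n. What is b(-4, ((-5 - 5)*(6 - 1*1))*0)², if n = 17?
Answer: 289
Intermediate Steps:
b(c, s) = 17 + s (b(c, s) = s + 17 = 17 + s)
b(-4, ((-5 - 5)*(6 - 1*1))*0)² = (17 + ((-5 - 5)*(6 - 1*1))*0)² = (17 - 10*(6 - 1)*0)² = (17 - 10*5*0)² = (17 - 50*0)² = (17 + 0)² = 17² = 289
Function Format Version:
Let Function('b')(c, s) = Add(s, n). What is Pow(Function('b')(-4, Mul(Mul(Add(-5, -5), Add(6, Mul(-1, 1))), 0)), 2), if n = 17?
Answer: 289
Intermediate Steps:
Function('b')(c, s) = Add(17, s) (Function('b')(c, s) = Add(s, 17) = Add(17, s))
Pow(Function('b')(-4, Mul(Mul(Add(-5, -5), Add(6, Mul(-1, 1))), 0)), 2) = Pow(Add(17, Mul(Mul(Add(-5, -5), Add(6, Mul(-1, 1))), 0)), 2) = Pow(Add(17, Mul(Mul(-10, Add(6, -1)), 0)), 2) = Pow(Add(17, Mul(Mul(-10, 5), 0)), 2) = Pow(Add(17, Mul(-50, 0)), 2) = Pow(Add(17, 0), 2) = Pow(17, 2) = 289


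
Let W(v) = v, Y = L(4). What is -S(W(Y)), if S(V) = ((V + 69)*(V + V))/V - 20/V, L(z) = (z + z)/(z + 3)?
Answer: -1719/14 ≈ -122.79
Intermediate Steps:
L(z) = 2*z/(3 + z) (L(z) = (2*z)/(3 + z) = 2*z/(3 + z))
Y = 8/7 (Y = 2*4/(3 + 4) = 2*4/7 = 2*4*(⅐) = 8/7 ≈ 1.1429)
S(V) = 138 - 20/V + 2*V (S(V) = ((69 + V)*(2*V))/V - 20/V = (2*V*(69 + V))/V - 20/V = (138 + 2*V) - 20/V = 138 - 20/V + 2*V)
-S(W(Y)) = -(138 - 20/8/7 + 2*(8/7)) = -(138 - 20*7/8 + 16/7) = -(138 - 35/2 + 16/7) = -1*1719/14 = -1719/14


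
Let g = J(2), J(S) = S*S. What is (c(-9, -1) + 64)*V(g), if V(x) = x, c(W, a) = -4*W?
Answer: 400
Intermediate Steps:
J(S) = S²
g = 4 (g = 2² = 4)
(c(-9, -1) + 64)*V(g) = (-4*(-9) + 64)*4 = (36 + 64)*4 = 100*4 = 400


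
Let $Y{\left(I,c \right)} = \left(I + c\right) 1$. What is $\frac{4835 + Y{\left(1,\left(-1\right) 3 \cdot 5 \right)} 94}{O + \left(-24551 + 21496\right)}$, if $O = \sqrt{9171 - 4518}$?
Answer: $- \frac{228735}{198476} - \frac{10557 \sqrt{517}}{9328372} \approx -1.1782$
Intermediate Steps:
$Y{\left(I,c \right)} = I + c$
$O = 3 \sqrt{517}$ ($O = \sqrt{4653} = 3 \sqrt{517} \approx 68.213$)
$\frac{4835 + Y{\left(1,\left(-1\right) 3 \cdot 5 \right)} 94}{O + \left(-24551 + 21496\right)} = \frac{4835 + \left(1 + \left(-1\right) 3 \cdot 5\right) 94}{3 \sqrt{517} + \left(-24551 + 21496\right)} = \frac{4835 + \left(1 - 15\right) 94}{3 \sqrt{517} - 3055} = \frac{4835 + \left(1 - 15\right) 94}{-3055 + 3 \sqrt{517}} = \frac{4835 - 1316}{-3055 + 3 \sqrt{517}} = \frac{3519}{-3055 + 3 \sqrt{517}}$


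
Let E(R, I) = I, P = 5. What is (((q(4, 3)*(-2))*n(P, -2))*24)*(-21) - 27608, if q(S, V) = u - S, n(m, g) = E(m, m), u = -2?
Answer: -57848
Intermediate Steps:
n(m, g) = m
q(S, V) = -2 - S
(((q(4, 3)*(-2))*n(P, -2))*24)*(-21) - 27608 = ((((-2 - 1*4)*(-2))*5)*24)*(-21) - 27608 = ((((-2 - 4)*(-2))*5)*24)*(-21) - 27608 = ((-6*(-2)*5)*24)*(-21) - 27608 = ((12*5)*24)*(-21) - 27608 = (60*24)*(-21) - 27608 = 1440*(-21) - 27608 = -30240 - 27608 = -57848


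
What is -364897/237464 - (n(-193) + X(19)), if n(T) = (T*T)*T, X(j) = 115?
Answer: 1707114558191/237464 ≈ 7.1889e+6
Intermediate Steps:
n(T) = T³ (n(T) = T²*T = T³)
-364897/237464 - (n(-193) + X(19)) = -364897/237464 - ((-193)³ + 115) = -364897*1/237464 - (-7189057 + 115) = -364897/237464 - 1*(-7188942) = -364897/237464 + 7188942 = 1707114558191/237464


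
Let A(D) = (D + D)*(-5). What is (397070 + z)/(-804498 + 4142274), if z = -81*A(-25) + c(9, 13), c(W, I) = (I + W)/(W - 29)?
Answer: 1256063/11125920 ≈ 0.11290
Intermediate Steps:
A(D) = -10*D (A(D) = (2*D)*(-5) = -10*D)
c(W, I) = (I + W)/(-29 + W)
z = -202511/10 (z = -(-810)*(-25) + (13 + 9)/(-29 + 9) = -81*250 + 22/(-20) = -20250 - 1/20*22 = -20250 - 11/10 = -202511/10 ≈ -20251.)
(397070 + z)/(-804498 + 4142274) = (397070 - 202511/10)/(-804498 + 4142274) = (3768189/10)/3337776 = (3768189/10)*(1/3337776) = 1256063/11125920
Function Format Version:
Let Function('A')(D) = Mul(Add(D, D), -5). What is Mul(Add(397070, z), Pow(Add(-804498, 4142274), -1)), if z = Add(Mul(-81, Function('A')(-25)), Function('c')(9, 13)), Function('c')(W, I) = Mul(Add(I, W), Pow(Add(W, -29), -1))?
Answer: Rational(1256063, 11125920) ≈ 0.11290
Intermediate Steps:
Function('A')(D) = Mul(-10, D) (Function('A')(D) = Mul(Mul(2, D), -5) = Mul(-10, D))
Function('c')(W, I) = Mul(Pow(Add(-29, W), -1), Add(I, W)) (Function('c')(W, I) = Mul(Add(I, W), Pow(Add(-29, W), -1)) = Mul(Pow(Add(-29, W), -1), Add(I, W)))
z = Rational(-202511, 10) (z = Add(Mul(-81, Mul(-10, -25)), Mul(Pow(Add(-29, 9), -1), Add(13, 9))) = Add(Mul(-81, 250), Mul(Pow(-20, -1), 22)) = Add(-20250, Mul(Rational(-1, 20), 22)) = Add(-20250, Rational(-11, 10)) = Rational(-202511, 10) ≈ -20251.)
Mul(Add(397070, z), Pow(Add(-804498, 4142274), -1)) = Mul(Add(397070, Rational(-202511, 10)), Pow(Add(-804498, 4142274), -1)) = Mul(Rational(3768189, 10), Pow(3337776, -1)) = Mul(Rational(3768189, 10), Rational(1, 3337776)) = Rational(1256063, 11125920)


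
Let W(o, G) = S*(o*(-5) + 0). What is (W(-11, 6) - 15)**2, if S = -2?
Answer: 15625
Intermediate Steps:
W(o, G) = 10*o (W(o, G) = -2*(o*(-5) + 0) = -2*(-5*o + 0) = -(-10)*o = 10*o)
(W(-11, 6) - 15)**2 = (10*(-11) - 15)**2 = (-110 - 15)**2 = (-125)**2 = 15625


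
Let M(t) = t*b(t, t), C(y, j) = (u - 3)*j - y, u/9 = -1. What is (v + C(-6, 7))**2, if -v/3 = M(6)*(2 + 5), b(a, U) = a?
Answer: 695556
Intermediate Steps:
u = -9 (u = 9*(-1) = -9)
C(y, j) = -y - 12*j (C(y, j) = (-9 - 3)*j - y = -12*j - y = -y - 12*j)
M(t) = t**2 (M(t) = t*t = t**2)
v = -756 (v = -3*6**2*(2 + 5) = -108*7 = -3*252 = -756)
(v + C(-6, 7))**2 = (-756 + (-1*(-6) - 12*7))**2 = (-756 + (6 - 84))**2 = (-756 - 78)**2 = (-834)**2 = 695556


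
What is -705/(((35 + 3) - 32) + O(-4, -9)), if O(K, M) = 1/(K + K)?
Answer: -120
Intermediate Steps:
O(K, M) = 1/(2*K)
-705/(((35 + 3) - 32) + O(-4, -9)) = -705/(((35 + 3) - 32) + (½)/(-4)) = -705/((38 - 32) + (½)*(-¼)) = -705/(6 - ⅛) = -705/47/8 = -705*8/47 = -120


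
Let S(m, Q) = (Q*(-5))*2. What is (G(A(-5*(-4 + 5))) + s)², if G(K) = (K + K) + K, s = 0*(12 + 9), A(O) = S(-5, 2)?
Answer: 3600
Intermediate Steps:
S(m, Q) = -10*Q (S(m, Q) = -5*Q*2 = -10*Q)
A(O) = -20 (A(O) = -10*2 = -20)
s = 0 (s = 0*21 = 0)
G(K) = 3*K (G(K) = 2*K + K = 3*K)
(G(A(-5*(-4 + 5))) + s)² = (3*(-20) + 0)² = (-60 + 0)² = (-60)² = 3600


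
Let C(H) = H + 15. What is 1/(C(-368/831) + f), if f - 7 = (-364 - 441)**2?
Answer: 831/538526689 ≈ 1.5431e-6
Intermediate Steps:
C(H) = 15 + H
f = 648032 (f = 7 + (-364 - 441)**2 = 7 + (-805)**2 = 7 + 648025 = 648032)
1/(C(-368/831) + f) = 1/((15 - 368/831) + 648032) = 1/(12097/831 + 648032) = 1/(538526689/831) = 831/538526689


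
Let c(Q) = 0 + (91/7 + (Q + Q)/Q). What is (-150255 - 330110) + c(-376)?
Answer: -480350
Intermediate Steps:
c(Q) = 15 (c(Q) = 0 + (91*(⅐) + (2*Q)/Q) = 0 + (13 + 2) = 0 + 15 = 15)
(-150255 - 330110) + c(-376) = (-150255 - 330110) + 15 = -480365 + 15 = -480350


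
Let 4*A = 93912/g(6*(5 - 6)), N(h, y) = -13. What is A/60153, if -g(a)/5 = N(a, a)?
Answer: 602/100255 ≈ 0.0060047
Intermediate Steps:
g(a) = 65 (g(a) = -5*(-13) = 65)
A = 1806/5 (A = (93912/65)/4 = (93912*(1/65))/4 = (¼)*(7224/5) = 1806/5 ≈ 361.20)
A/60153 = (1806/5)/60153 = (1806/5)*(1/60153) = 602/100255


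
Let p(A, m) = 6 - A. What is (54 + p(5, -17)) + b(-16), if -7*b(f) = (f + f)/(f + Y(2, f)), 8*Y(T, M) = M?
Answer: 3449/63 ≈ 54.746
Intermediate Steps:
Y(T, M) = M/8
b(f) = -16/63 (b(f) = -(f + f)/(7*(f + f/8)) = -2*f/(7*(9*f/8)) = -2*f*8/(9*f)/7 = -⅐*16/9 = -16/63)
(54 + p(5, -17)) + b(-16) = (54 + (6 - 1*5)) - 16/63 = (54 + (6 - 5)) - 16/63 = (54 + 1) - 16/63 = 55 - 16/63 = 3449/63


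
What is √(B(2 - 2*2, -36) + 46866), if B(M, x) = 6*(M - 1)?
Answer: 16*√183 ≈ 216.44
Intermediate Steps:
B(M, x) = -6 + 6*M (B(M, x) = 6*(-1 + M) = -6 + 6*M)
√(B(2 - 2*2, -36) + 46866) = √((-6 + 6*(2 - 2*2)) + 46866) = √((-6 + 6*(2 - 4)) + 46866) = √((-6 + 6*(-2)) + 46866) = √((-6 - 12) + 46866) = √(-18 + 46866) = √46848 = 16*√183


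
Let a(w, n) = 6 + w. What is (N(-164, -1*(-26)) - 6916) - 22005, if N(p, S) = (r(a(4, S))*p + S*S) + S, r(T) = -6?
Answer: -27235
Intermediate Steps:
N(p, S) = S + S**2 - 6*p (N(p, S) = (-6*p + S*S) + S = (-6*p + S**2) + S = (S**2 - 6*p) + S = S + S**2 - 6*p)
(N(-164, -1*(-26)) - 6916) - 22005 = ((-1*(-26) + (-1*(-26))**2 - 6*(-164)) - 6916) - 22005 = ((26 + 26**2 + 984) - 6916) - 22005 = ((26 + 676 + 984) - 6916) - 22005 = (1686 - 6916) - 22005 = -5230 - 22005 = -27235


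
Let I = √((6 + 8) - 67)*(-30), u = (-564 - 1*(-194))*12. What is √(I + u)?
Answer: √(-4440 - 30*I*√53) ≈ 1.638 - 66.653*I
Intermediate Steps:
u = -4440 (u = (-564 + 194)*12 = -370*12 = -4440)
I = -30*I*√53 (I = √(14 - 67)*(-30) = √(-53)*(-30) = (I*√53)*(-30) = -30*I*√53 ≈ -218.4*I)
√(I + u) = √(-30*I*√53 - 4440) = √(-4440 - 30*I*√53)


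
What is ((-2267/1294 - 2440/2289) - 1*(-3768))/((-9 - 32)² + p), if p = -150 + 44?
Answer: 2230468273/933019290 ≈ 2.3906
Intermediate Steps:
p = -106
((-2267/1294 - 2440/2289) - 1*(-3768))/((-9 - 32)² + p) = ((-2267/1294 - 2440/2289) - 1*(-3768))/((-9 - 32)² - 106) = ((-2267*1/1294 - 2440*1/2289) + 3768)/((-41)² - 106) = ((-2267/1294 - 2440/2289) + 3768)/(1681 - 106) = (-8346523/2961966 + 3768)/1575 = (11152341365/2961966)*(1/1575) = 2230468273/933019290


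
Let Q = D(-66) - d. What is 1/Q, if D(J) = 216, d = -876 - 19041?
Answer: 1/20133 ≈ 4.9670e-5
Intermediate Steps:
d = -19917
Q = 20133 (Q = 216 - 1*(-19917) = 216 + 19917 = 20133)
1/Q = 1/20133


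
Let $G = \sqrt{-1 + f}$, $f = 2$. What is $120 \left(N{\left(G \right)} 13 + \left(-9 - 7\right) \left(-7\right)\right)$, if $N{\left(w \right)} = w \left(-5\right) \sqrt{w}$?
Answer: $5640$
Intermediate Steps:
$G = 1$ ($G = \sqrt{-1 + 2} = \sqrt{1} = 1$)
$N{\left(w \right)} = - 5 w^{\frac{3}{2}}$ ($N{\left(w \right)} = - 5 w \sqrt{w} = - 5 w^{\frac{3}{2}}$)
$120 \left(N{\left(G \right)} 13 + \left(-9 - 7\right) \left(-7\right)\right) = 120 \left(- 5 \cdot 1^{\frac{3}{2}} \cdot 13 + \left(-9 - 7\right) \left(-7\right)\right) = 120 \left(\left(-5\right) 1 \cdot 13 - -112\right) = 120 \left(\left(-5\right) 13 + 112\right) = 120 \left(-65 + 112\right) = 120 \cdot 47 = 5640$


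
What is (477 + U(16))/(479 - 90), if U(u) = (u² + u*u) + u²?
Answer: 1245/389 ≈ 3.2005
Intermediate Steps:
U(u) = 3*u² (U(u) = (u² + u²) + u² = 2*u² + u² = 3*u²)
(477 + U(16))/(479 - 90) = (477 + 3*16²)/(479 - 90) = (477 + 3*256)/389 = (477 + 768)*(1/389) = 1245*(1/389) = 1245/389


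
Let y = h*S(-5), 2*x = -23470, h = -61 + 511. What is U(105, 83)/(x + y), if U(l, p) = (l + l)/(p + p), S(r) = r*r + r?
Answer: -21/45401 ≈ -0.00046255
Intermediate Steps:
S(r) = r + r² (S(r) = r² + r = r + r²)
h = 450
x = -11735 (x = (½)*(-23470) = -11735)
U(l, p) = l/p (U(l, p) = (2*l)/((2*p)) = (2*l)*(1/(2*p)) = l/p)
y = 9000 (y = 450*(-5*(1 - 5)) = 450*(-5*(-4)) = 450*20 = 9000)
U(105, 83)/(x + y) = (105/83)/(-11735 + 9000) = (105*(1/83))/(-2735) = (105/83)*(-1/2735) = -21/45401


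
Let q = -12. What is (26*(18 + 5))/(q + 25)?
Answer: 46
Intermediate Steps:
(26*(18 + 5))/(q + 25) = (26*(18 + 5))/(-12 + 25) = (26*23)/13 = 598*(1/13) = 46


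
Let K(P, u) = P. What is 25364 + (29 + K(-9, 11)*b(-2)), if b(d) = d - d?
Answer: 25393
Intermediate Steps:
b(d) = 0
25364 + (29 + K(-9, 11)*b(-2)) = 25364 + (29 - 9*0) = 25364 + (29 + 0) = 25364 + 29 = 25393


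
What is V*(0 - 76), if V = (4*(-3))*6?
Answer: 5472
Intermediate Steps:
V = -72 (V = -12*6 = -72)
V*(0 - 76) = -72*(0 - 76) = -72*(-76) = 5472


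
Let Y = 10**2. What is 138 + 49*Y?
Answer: 5038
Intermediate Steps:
Y = 100
138 + 49*Y = 138 + 49*100 = 138 + 4900 = 5038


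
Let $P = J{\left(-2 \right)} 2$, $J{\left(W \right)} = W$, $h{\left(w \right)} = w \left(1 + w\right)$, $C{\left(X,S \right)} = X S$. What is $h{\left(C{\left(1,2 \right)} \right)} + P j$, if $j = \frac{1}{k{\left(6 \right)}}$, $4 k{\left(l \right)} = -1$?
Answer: $22$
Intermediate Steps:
$C{\left(X,S \right)} = S X$
$k{\left(l \right)} = - \frac{1}{4}$ ($k{\left(l \right)} = \frac{1}{4} \left(-1\right) = - \frac{1}{4}$)
$j = -4$ ($j = \frac{1}{- \frac{1}{4}} = -4$)
$P = -4$ ($P = \left(-2\right) 2 = -4$)
$h{\left(C{\left(1,2 \right)} \right)} + P j = 2 \cdot 1 \left(1 + 2 \cdot 1\right) - -16 = 2 \left(1 + 2\right) + 16 = 2 \cdot 3 + 16 = 6 + 16 = 22$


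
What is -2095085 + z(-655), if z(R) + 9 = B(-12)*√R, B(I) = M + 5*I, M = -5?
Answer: -2095094 - 65*I*√655 ≈ -2.0951e+6 - 1663.5*I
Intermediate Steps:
B(I) = -5 + 5*I
z(R) = -9 - 65*√R (z(R) = -9 + (-5 + 5*(-12))*√R = -9 + (-5 - 60)*√R = -9 - 65*√R)
-2095085 + z(-655) = -2095085 + (-9 - 65*I*√655) = -2095094 - 65*I*√655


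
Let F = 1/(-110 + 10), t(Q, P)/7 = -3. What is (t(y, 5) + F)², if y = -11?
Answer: 4414201/10000 ≈ 441.42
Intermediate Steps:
t(Q, P) = -21 (t(Q, P) = 7*(-3) = -21)
F = -1/100 (F = 1/(-100) = -1/100 ≈ -0.010000)
(t(y, 5) + F)² = (-21 - 1/100)² = (-2101/100)² = 4414201/10000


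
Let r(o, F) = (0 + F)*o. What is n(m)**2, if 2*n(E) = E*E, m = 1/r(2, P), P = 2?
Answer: 1/1024 ≈ 0.00097656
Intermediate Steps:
r(o, F) = F*o
m = 1/4 (m = 1/(2*2) = 1/4 ≈ 0.25000)
n(E) = E**2/2 (n(E) = (E*E)/2 = E**2/2)
n(m)**2 = ((1/4)**2/2)**2 = ((1/2)*(1/16))**2 = (1/32)**2 = 1/1024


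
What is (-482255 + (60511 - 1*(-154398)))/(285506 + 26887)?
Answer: -267346/312393 ≈ -0.85580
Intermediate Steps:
(-482255 + (60511 - 1*(-154398)))/(285506 + 26887) = (-482255 + (60511 + 154398))/312393 = (-482255 + 214909)*(1/312393) = -267346*1/312393 = -267346/312393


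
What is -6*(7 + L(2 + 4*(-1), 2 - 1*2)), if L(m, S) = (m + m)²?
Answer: -138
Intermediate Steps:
L(m, S) = 4*m² (L(m, S) = (2*m)² = 4*m²)
-6*(7 + L(2 + 4*(-1), 2 - 1*2)) = -6*(7 + 4*(2 + 4*(-1))²) = -6*(7 + 4*(2 - 4)²) = -6*(7 + 4*(-2)²) = -6*(7 + 4*4) = -6*(7 + 16) = -6*23 = -138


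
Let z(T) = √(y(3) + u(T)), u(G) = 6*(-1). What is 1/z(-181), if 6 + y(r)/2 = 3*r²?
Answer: ⅙ ≈ 0.16667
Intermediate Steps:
u(G) = -6
y(r) = -12 + 6*r² (y(r) = -12 + 2*(3*r²) = -12 + 6*r²)
z(T) = 6 (z(T) = √((-12 + 6*3²) - 6) = √((-12 + 6*9) - 6) = √((-12 + 54) - 6) = √(42 - 6) = √36 = 6)
1/z(-181) = 1/6 = ⅙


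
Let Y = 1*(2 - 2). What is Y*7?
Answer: 0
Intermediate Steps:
Y = 0 (Y = 1*0 = 0)
Y*7 = 0*7 = 0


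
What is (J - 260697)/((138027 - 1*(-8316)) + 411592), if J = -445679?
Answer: -706376/557935 ≈ -1.2661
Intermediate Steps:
(J - 260697)/((138027 - 1*(-8316)) + 411592) = (-445679 - 260697)/((138027 - 1*(-8316)) + 411592) = -706376/((138027 + 8316) + 411592) = -706376/(146343 + 411592) = -706376/557935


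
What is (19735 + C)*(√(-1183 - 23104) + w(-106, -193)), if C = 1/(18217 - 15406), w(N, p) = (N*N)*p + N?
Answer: -120306267154244/2811 + 55475086*I*√24287/2811 ≈ -4.2798e+10 + 3.0756e+6*I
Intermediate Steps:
w(N, p) = N + p*N² (w(N, p) = N²*p + N = p*N² + N = N + p*N²)
C = 1/2811 ≈ 0.00035575
(19735 + C)*(√(-1183 - 23104) + w(-106, -193)) = (19735 + 1/2811)*(√(-1183 - 23104) - 106*(1 - 106*(-193))) = 55475086*(√(-24287) - 106*(1 + 20458))/2811 = 55475086*(I*√24287 - 106*20459)/2811 = 55475086*(I*√24287 - 2168654)/2811 = 55475086*(-2168654 + I*√24287)/2811 = -120306267154244/2811 + 55475086*I*√24287/2811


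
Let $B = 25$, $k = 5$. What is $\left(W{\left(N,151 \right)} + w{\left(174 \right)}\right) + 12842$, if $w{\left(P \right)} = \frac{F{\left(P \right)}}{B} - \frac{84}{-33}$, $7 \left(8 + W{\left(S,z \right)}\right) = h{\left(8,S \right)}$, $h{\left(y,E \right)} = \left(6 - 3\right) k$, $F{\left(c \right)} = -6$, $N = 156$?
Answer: $\frac{24714013}{1925} \approx 12838.0$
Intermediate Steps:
$h{\left(y,E \right)} = 15$ ($h{\left(y,E \right)} = \left(6 - 3\right) 5 = 3 \cdot 5 = 15$)
$W{\left(S,z \right)} = - \frac{41}{7}$ ($W{\left(S,z \right)} = -8 + \frac{1}{7} \cdot 15 = -8 + \frac{15}{7} = - \frac{41}{7}$)
$w{\left(P \right)} = \frac{634}{275}$ ($w{\left(P \right)} = - \frac{6}{25} - \frac{84}{-33} = \left(-6\right) \frac{1}{25} - - \frac{28}{11} = - \frac{6}{25} + \frac{28}{11} = \frac{634}{275}$)
$\left(W{\left(N,151 \right)} + w{\left(174 \right)}\right) + 12842 = \left(- \frac{41}{7} + \frac{634}{275}\right) + 12842 = - \frac{6837}{1925} + 12842 = \frac{24714013}{1925}$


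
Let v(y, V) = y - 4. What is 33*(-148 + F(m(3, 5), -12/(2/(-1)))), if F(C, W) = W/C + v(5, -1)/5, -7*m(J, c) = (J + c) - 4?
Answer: -52239/10 ≈ -5223.9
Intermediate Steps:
m(J, c) = 4/7 - J/7 - c/7 (m(J, c) = -((J + c) - 4)/7 = -(-4 + J + c)/7 = 4/7 - J/7 - c/7)
v(y, V) = -4 + y
F(C, W) = 1/5 + W/C (F(C, W) = W/C + (-4 + 5)/5 = W/C + 1*(1/5) = W/C + 1/5 = 1/5 + W/C)
33*(-148 + F(m(3, 5), -12/(2/(-1)))) = 33*(-148 + (-12/(2/(-1)) + (4/7 - 1/7*3 - 1/7*5)/5)/(4/7 - 1/7*3 - 1/7*5)) = 33*(-148 + (-12/(2*(-1)) + (4/7 - 3/7 - 5/7)/5)/(4/7 - 3/7 - 5/7)) = 33*(-148 + (-12/(-2) + (1/5)*(-4/7))/(-4/7)) = 33*(-148 - 7*(-12*(-1/2) - 4/35)/4) = 33*(-148 - 7*(6 - 4/35)/4) = 33*(-148 - 7/4*206/35) = 33*(-148 - 103/10) = 33*(-1583/10) = -52239/10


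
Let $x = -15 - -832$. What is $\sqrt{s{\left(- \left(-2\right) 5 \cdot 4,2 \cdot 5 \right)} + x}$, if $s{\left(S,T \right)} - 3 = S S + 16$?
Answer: $2 \sqrt{609} \approx 49.356$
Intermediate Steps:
$s{\left(S,T \right)} = 19 + S^{2}$ ($s{\left(S,T \right)} = 3 + \left(S S + 16\right) = 3 + \left(S^{2} + 16\right) = 3 + \left(16 + S^{2}\right) = 19 + S^{2}$)
$x = 817$ ($x = -15 + 832 = 817$)
$\sqrt{s{\left(- \left(-2\right) 5 \cdot 4,2 \cdot 5 \right)} + x} = \sqrt{\left(19 + \left(- \left(-2\right) 5 \cdot 4\right)^{2}\right) + 817} = \sqrt{\left(19 + \left(- \left(-10\right) 4\right)^{2}\right) + 817} = \sqrt{\left(19 + \left(\left(-1\right) \left(-40\right)\right)^{2}\right) + 817} = \sqrt{\left(19 + 40^{2}\right) + 817} = \sqrt{\left(19 + 1600\right) + 817} = \sqrt{1619 + 817} = \sqrt{2436} = 2 \sqrt{609}$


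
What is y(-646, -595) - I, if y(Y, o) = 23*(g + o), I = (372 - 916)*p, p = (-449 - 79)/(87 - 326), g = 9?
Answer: -2934010/239 ≈ -12276.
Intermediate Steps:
p = 528/239 (p = -528/(-239) = -528*(-1/239) = 528/239 ≈ 2.2092)
I = -287232/239 (I = (372 - 916)*(528/239) = -544*528/239 = -287232/239 ≈ -1201.8)
y(Y, o) = 207 + 23*o (y(Y, o) = 23*(9 + o) = 207 + 23*o)
y(-646, -595) - I = (207 + 23*(-595)) - 1*(-287232/239) = (207 - 13685) + 287232/239 = -13478 + 287232/239 = -2934010/239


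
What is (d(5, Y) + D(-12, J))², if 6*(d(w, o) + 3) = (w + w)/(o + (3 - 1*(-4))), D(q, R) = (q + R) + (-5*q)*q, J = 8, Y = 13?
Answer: 76090729/144 ≈ 5.2841e+5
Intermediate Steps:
D(q, R) = R + q - 5*q² (D(q, R) = (R + q) - 5*q² = R + q - 5*q²)
d(w, o) = -3 + w/(3*(7 + o)) (d(w, o) = -3 + ((w + w)/(o + (3 - 1*(-4))))/6 = -3 + ((2*w)/(o + (3 + 4)))/6 = -3 + ((2*w)/(o + 7))/6 = -3 + ((2*w)/(7 + o))/6 = -3 + (2*w/(7 + o))/6 = -3 + w/(3*(7 + o)))
(d(5, Y) + D(-12, J))² = ((-63 + 5 - 9*13)/(3*(7 + 13)) + (8 - 12 - 5*(-12)²))² = ((⅓)*(-63 + 5 - 117)/20 + (8 - 12 - 5*144))² = ((⅓)*(1/20)*(-175) + (8 - 12 - 720))² = (-35/12 - 724)² = (-8723/12)² = 76090729/144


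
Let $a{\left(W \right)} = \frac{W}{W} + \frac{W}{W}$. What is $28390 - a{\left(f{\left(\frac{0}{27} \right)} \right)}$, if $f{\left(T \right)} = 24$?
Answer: $28388$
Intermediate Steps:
$a{\left(W \right)} = 2$ ($a{\left(W \right)} = 1 + 1 = 2$)
$28390 - a{\left(f{\left(\frac{0}{27} \right)} \right)} = 28390 - 2 = 28388$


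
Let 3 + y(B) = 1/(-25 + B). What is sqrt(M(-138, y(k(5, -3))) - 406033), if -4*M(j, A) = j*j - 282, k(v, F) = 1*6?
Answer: I*sqrt(1642894)/2 ≈ 640.88*I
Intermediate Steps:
k(v, F) = 6
y(B) = -3 + 1/(-25 + B)
M(j, A) = 141/2 - j**2/4 (M(j, A) = -(j*j - 282)/4 = -(j**2 - 282)/4 = -(-282 + j**2)/4 = 141/2 - j**2/4)
sqrt(M(-138, y(k(5, -3))) - 406033) = sqrt((141/2 - 1/4*(-138)**2) - 406033) = sqrt((141/2 - 1/4*19044) - 406033) = sqrt((141/2 - 4761) - 406033) = sqrt(-9381/2 - 406033) = sqrt(-821447/2) = I*sqrt(1642894)/2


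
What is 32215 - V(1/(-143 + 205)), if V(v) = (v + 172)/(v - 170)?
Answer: 37724950/1171 ≈ 32216.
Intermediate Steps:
V(v) = (172 + v)/(-170 + v)
32215 - V(1/(-143 + 205)) = 32215 - (172 + 1/(-143 + 205))/(-170 + 1/(-143 + 205)) = 32215 - (172 + 1/62)/(-170 + 1/62) = 32215 - 10665/((-10539/62)*62) = 32215 - (-62)*10665/(10539*62) = 32215 - 1*(-1185/1171) = 32215 + 1185/1171 = 37724950/1171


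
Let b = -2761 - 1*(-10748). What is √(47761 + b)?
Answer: 2*√13937 ≈ 236.11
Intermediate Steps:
b = 7987 (b = -2761 + 10748 = 7987)
√(47761 + b) = √(47761 + 7987) = √55748 = 2*√13937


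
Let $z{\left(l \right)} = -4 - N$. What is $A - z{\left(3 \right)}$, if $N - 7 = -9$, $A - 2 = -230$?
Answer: $-226$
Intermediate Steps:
$A = -228$ ($A = 2 - 230 = -228$)
$N = -2$ ($N = 7 - 9 = -2$)
$z{\left(l \right)} = -2$ ($z{\left(l \right)} = -4 - -2 = -4 + 2 = -2$)
$A - z{\left(3 \right)} = -228 - -2 = -228 + 2 = -226$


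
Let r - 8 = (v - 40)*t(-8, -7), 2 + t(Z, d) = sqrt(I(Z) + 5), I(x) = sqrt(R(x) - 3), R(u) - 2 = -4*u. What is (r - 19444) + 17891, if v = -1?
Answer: -1463 - 41*sqrt(5 + sqrt(31)) ≈ -1596.3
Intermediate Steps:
R(u) = 2 - 4*u
I(x) = sqrt(-1 - 4*x) (I(x) = sqrt((2 - 4*x) - 3) = sqrt(-1 - 4*x))
t(Z, d) = -2 + sqrt(5 + sqrt(-1 - 4*Z)) (t(Z, d) = -2 + sqrt(sqrt(-1 - 4*Z) + 5) = -2 + sqrt(5 + sqrt(-1 - 4*Z)))
r = 90 - 41*sqrt(5 + sqrt(31)) (r = 8 + (-1 - 40)*(-2 + sqrt(5 + sqrt(-1 - 4*(-8)))) = 8 - 41*(-2 + sqrt(5 + sqrt(-1 + 32))) = 8 - 41*(-2 + sqrt(5 + sqrt(31))) = 8 + (82 - 41*sqrt(5 + sqrt(31))) = 90 - 41*sqrt(5 + sqrt(31)) ≈ -43.283)
(r - 19444) + 17891 = ((90 - 41*sqrt(5 + sqrt(31))) - 19444) + 17891 = (-19354 - 41*sqrt(5 + sqrt(31))) + 17891 = -1463 - 41*sqrt(5 + sqrt(31))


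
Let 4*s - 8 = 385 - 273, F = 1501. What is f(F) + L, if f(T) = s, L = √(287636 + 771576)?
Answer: 30 + 2*√264803 ≈ 1059.2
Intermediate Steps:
L = 2*√264803 (L = √1059212 = 2*√264803 ≈ 1029.2)
s = 30 (s = 2 + (385 - 273)/4 = 2 + (¼)*112 = 2 + 28 = 30)
f(T) = 30
f(F) + L = 30 + 2*√264803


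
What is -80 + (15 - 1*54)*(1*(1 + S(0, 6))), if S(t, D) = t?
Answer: -119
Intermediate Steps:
-80 + (15 - 1*54)*(1*(1 + S(0, 6))) = -80 + (15 - 1*54)*(1*(1 + 0)) = -80 + (15 - 54)*(1*1) = -80 - 39*1 = -80 - 39 = -119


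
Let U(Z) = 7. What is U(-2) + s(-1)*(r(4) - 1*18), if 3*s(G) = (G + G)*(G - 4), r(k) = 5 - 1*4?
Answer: -149/3 ≈ -49.667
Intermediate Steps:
r(k) = 1 (r(k) = 5 - 4 = 1)
s(G) = 2*G*(-4 + G)/3 (s(G) = ((G + G)*(G - 4))/3 = ((2*G)*(-4 + G))/3 = (2*G*(-4 + G))/3 = 2*G*(-4 + G)/3)
U(-2) + s(-1)*(r(4) - 1*18) = 7 + ((2/3)*(-1)*(-4 - 1))*(1 - 1*18) = 7 + ((2/3)*(-1)*(-5))*(1 - 18) = 7 + (10/3)*(-17) = 7 - 170/3 = -149/3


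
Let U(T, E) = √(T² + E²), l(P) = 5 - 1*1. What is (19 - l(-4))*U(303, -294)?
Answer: 45*√19805 ≈ 6332.9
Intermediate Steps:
l(P) = 4 (l(P) = 5 - 1 = 4)
U(T, E) = √(E² + T²)
(19 - l(-4))*U(303, -294) = (19 - 1*4)*√((-294)² + 303²) = (19 - 4)*√(86436 + 91809) = 15*√178245 = 15*(3*√19805) = 45*√19805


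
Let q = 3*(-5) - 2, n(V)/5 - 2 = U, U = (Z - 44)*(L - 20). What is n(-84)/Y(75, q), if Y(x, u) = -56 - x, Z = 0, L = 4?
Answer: -3530/131 ≈ -26.947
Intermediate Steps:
U = 704 (U = (0 - 44)*(4 - 20) = -44*(-16) = 704)
n(V) = 3530 (n(V) = 10 + 5*704 = 10 + 3520 = 3530)
q = -17 (q = -15 - 2 = -17)
n(-84)/Y(75, q) = 3530/(-56 - 1*75) = 3530/(-56 - 75) = 3530/(-131) = 3530*(-1/131) = -3530/131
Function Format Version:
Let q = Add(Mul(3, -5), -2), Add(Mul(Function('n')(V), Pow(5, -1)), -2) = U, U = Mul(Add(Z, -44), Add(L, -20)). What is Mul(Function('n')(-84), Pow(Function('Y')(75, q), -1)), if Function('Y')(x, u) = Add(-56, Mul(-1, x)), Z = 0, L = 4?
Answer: Rational(-3530, 131) ≈ -26.947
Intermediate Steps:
U = 704 (U = Mul(Add(0, -44), Add(4, -20)) = Mul(-44, -16) = 704)
Function('n')(V) = 3530 (Function('n')(V) = Add(10, Mul(5, 704)) = Add(10, 3520) = 3530)
q = -17 (q = Add(-15, -2) = -17)
Mul(Function('n')(-84), Pow(Function('Y')(75, q), -1)) = Mul(3530, Pow(Add(-56, Mul(-1, 75)), -1)) = Mul(3530, Pow(Add(-56, -75), -1)) = Mul(3530, Pow(-131, -1)) = Mul(3530, Rational(-1, 131)) = Rational(-3530, 131)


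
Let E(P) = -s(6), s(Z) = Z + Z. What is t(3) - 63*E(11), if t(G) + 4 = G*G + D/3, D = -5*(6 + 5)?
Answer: 2228/3 ≈ 742.67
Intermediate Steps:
s(Z) = 2*Z
D = -55 (D = -5*11 = -55)
E(P) = -12 (E(P) = -2*6 = -1*12 = -12)
t(G) = -67/3 + G**2 (t(G) = -4 + (G*G - 55/3) = -4 + (G**2 - 55*1/3) = -4 + (G**2 - 55/3) = -4 + (-55/3 + G**2) = -67/3 + G**2)
t(3) - 63*E(11) = (-67/3 + 3**2) - 63*(-12) = (-67/3 + 9) + 756 = -40/3 + 756 = 2228/3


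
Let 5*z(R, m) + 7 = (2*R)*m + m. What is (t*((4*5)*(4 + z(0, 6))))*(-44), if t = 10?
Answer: -33440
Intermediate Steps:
z(R, m) = -7/5 + m/5 + 2*R*m/5 (z(R, m) = -7/5 + ((2*R)*m + m)/5 = -7/5 + (2*R*m + m)/5 = -7/5 + (m + 2*R*m)/5 = -7/5 + (m/5 + 2*R*m/5) = -7/5 + m/5 + 2*R*m/5)
(t*((4*5)*(4 + z(0, 6))))*(-44) = (10*((4*5)*(4 + (-7/5 + (1/5)*6 + (2/5)*0*6))))*(-44) = (10*(20*(4 + (-7/5 + 6/5 + 0))))*(-44) = (10*(20*(4 - 1/5)))*(-44) = (10*(20*(19/5)))*(-44) = (10*76)*(-44) = 760*(-44) = -33440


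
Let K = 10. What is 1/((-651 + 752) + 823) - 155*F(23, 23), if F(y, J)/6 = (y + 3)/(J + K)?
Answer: -61549/84 ≈ -732.73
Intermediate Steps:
F(y, J) = 6*(3 + y)/(10 + J) (F(y, J) = 6*((y + 3)/(J + 10)) = 6*((3 + y)/(10 + J)) = 6*(3 + y)/(10 + J))
1/((-651 + 752) + 823) - 155*F(23, 23) = 1/((-651 + 752) + 823) - 930*(3 + 23)/(10 + 23) = 1/(101 + 823) - 930*26/33 = 1/924 - 930*26/33 = 1/924 - 155*52/11 = 1/924 - 8060/11 = -61549/84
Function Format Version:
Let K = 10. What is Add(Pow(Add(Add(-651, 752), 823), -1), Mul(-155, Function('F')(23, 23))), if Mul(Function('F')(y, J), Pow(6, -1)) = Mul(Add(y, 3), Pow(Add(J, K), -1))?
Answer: Rational(-61549, 84) ≈ -732.73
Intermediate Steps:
Function('F')(y, J) = Mul(6, Pow(Add(10, J), -1), Add(3, y)) (Function('F')(y, J) = Mul(6, Mul(Add(y, 3), Pow(Add(J, 10), -1))) = Mul(6, Mul(Add(3, y), Pow(Add(10, J), -1))) = Mul(6, Mul(Pow(Add(10, J), -1), Add(3, y))) = Mul(6, Pow(Add(10, J), -1), Add(3, y)))
Add(Pow(Add(Add(-651, 752), 823), -1), Mul(-155, Function('F')(23, 23))) = Add(Pow(Add(Add(-651, 752), 823), -1), Mul(-155, Mul(6, Pow(Add(10, 23), -1), Add(3, 23)))) = Add(Pow(Add(101, 823), -1), Mul(-155, Mul(6, Pow(33, -1), 26))) = Add(Pow(924, -1), Mul(-155, Mul(6, Rational(1, 33), 26))) = Add(Rational(1, 924), Mul(-155, Rational(52, 11))) = Add(Rational(1, 924), Rational(-8060, 11)) = Rational(-61549, 84)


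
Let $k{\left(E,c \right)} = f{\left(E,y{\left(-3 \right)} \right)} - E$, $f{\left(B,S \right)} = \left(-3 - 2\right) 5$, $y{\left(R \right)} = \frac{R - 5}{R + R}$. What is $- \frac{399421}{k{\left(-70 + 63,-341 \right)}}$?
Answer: $\frac{399421}{18} \approx 22190.0$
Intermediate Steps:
$y{\left(R \right)} = \frac{-5 + R}{2 R}$
$f{\left(B,S \right)} = -25$ ($f{\left(B,S \right)} = \left(-5\right) 5 = -25$)
$k{\left(E,c \right)} = -25 - E$
$- \frac{399421}{k{\left(-70 + 63,-341 \right)}} = - \frac{399421}{-25 - \left(-70 + 63\right)} = - \frac{399421}{-25 - -7} = - \frac{399421}{-25 + 7} = - \frac{399421}{-18} = \left(-399421\right) \left(- \frac{1}{18}\right) = \frac{399421}{18}$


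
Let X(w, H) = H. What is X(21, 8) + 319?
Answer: 327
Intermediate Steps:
X(21, 8) + 319 = 8 + 319 = 327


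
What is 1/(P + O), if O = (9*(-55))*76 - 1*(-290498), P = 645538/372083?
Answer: 372083/94092250412 ≈ 3.9544e-6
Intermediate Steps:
P = 645538/372083 (P = 645538*(1/372083) = 645538/372083 ≈ 1.7349)
O = 252878 (O = -495*76 + 290498 = -37620 + 290498 = 252878)
1/(P + O) = 1/(645538/372083 + 252878) = 1/(94092250412/372083) = 372083/94092250412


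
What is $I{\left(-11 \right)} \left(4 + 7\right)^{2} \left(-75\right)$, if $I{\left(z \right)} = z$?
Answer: $99825$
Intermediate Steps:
$I{\left(-11 \right)} \left(4 + 7\right)^{2} \left(-75\right) = - 11 \left(4 + 7\right)^{2} \left(-75\right) = - 11 \cdot 11^{2} \left(-75\right) = \left(-11\right) 121 \left(-75\right) = \left(-1331\right) \left(-75\right) = 99825$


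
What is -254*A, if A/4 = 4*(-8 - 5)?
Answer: 52832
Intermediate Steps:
A = -208 (A = 4*(4*(-8 - 5)) = 4*(4*(-13)) = 4*(-52) = -208)
-254*A = -254*(-208) = 52832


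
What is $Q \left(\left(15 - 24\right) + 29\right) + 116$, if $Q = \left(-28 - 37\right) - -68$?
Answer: $176$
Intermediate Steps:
$Q = 3$ ($Q = -65 + 68 = 3$)
$Q \left(\left(15 - 24\right) + 29\right) + 116 = 3 \left(\left(15 - 24\right) + 29\right) + 116 = 3 \left(-9 + 29\right) + 116 = 3 \cdot 20 + 116 = 60 + 116 = 176$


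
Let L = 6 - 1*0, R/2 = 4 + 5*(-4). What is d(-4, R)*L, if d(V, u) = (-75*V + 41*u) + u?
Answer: -6264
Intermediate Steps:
R = -32 (R = 2*(4 + 5*(-4)) = 2*(4 - 20) = 2*(-16) = -32)
d(V, u) = -75*V + 42*u
L = 6 (L = 6 + 0 = 6)
d(-4, R)*L = (-75*(-4) + 42*(-32))*6 = (300 - 1344)*6 = -1044*6 = -6264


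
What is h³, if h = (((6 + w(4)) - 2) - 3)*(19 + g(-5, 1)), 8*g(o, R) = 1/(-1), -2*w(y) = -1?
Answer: 92959677/4096 ≈ 22695.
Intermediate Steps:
w(y) = ½ (w(y) = -½*(-1) = ½)
g(o, R) = -⅛ (g(o, R) = (⅛)/(-1) = (⅛)*(-1) = -⅛)
h = 453/16 (h = (((6 + ½) - 2) - 3)*(19 - ⅛) = ((13/2 - 2) - 3)*(151/8) = (9/2 - 3)*(151/8) = (3/2)*(151/8) = 453/16 ≈ 28.313)
h³ = (453/16)³ = 92959677/4096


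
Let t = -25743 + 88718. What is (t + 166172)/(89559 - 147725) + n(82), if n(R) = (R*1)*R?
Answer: 390879037/58166 ≈ 6720.1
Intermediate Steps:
n(R) = R² (n(R) = R*R = R²)
t = 62975
(t + 166172)/(89559 - 147725) + n(82) = (62975 + 166172)/(89559 - 147725) + 82² = 229147/(-58166) + 6724 = 229147*(-1/58166) + 6724 = -229147/58166 + 6724 = 390879037/58166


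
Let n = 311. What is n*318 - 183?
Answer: 98715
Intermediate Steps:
n*318 - 183 = 311*318 - 183 = 98898 - 183 = 98715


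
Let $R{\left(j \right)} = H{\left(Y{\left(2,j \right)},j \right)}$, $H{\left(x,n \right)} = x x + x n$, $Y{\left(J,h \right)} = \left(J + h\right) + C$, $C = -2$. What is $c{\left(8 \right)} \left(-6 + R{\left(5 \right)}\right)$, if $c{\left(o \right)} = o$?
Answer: $352$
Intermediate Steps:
$Y{\left(J,h \right)} = -2 + J + h$ ($Y{\left(J,h \right)} = \left(J + h\right) - 2 = -2 + J + h$)
$H{\left(x,n \right)} = x^{2} + n x$
$R{\left(j \right)} = 2 j^{2}$ ($R{\left(j \right)} = \left(-2 + 2 + j\right) \left(j + \left(-2 + 2 + j\right)\right) = j \left(j + j\right) = j 2 j = 2 j^{2}$)
$c{\left(8 \right)} \left(-6 + R{\left(5 \right)}\right) = 8 \left(-6 + 2 \cdot 5^{2}\right) = 8 \left(-6 + 2 \cdot 25\right) = 8 \left(-6 + 50\right) = 8 \cdot 44 = 352$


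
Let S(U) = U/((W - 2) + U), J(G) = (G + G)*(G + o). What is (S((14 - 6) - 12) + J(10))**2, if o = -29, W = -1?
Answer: 7054336/49 ≈ 1.4397e+5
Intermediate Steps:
J(G) = 2*G*(-29 + G) (J(G) = (G + G)*(G - 29) = (2*G)*(-29 + G) = 2*G*(-29 + G))
S(U) = U/(-3 + U) (S(U) = U/((-1 - 2) + U) = U/(-3 + U))
(S((14 - 6) - 12) + J(10))**2 = (((14 - 6) - 12)/(-3 + ((14 - 6) - 12)) + 2*10*(-29 + 10))**2 = ((8 - 12)/(-3 + (8 - 12)) + 2*10*(-19))**2 = (-4/(-3 - 4) - 380)**2 = (-4/(-7) - 380)**2 = (-4*(-1/7) - 380)**2 = (4/7 - 380)**2 = (-2656/7)**2 = 7054336/49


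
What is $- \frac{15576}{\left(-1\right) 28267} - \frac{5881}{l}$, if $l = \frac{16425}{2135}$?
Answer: $- \frac{70932555769}{92857095} \approx -763.89$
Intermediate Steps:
$l = \frac{3285}{427}$ ($l = 16425 \cdot \frac{1}{2135} = \frac{3285}{427} \approx 7.6932$)
$- \frac{15576}{\left(-1\right) 28267} - \frac{5881}{l} = - \frac{15576}{\left(-1\right) 28267} - \frac{5881}{\frac{3285}{427}} = - \frac{15576}{-28267} - \frac{2511187}{3285} = \left(-15576\right) \left(- \frac{1}{28267}\right) - \frac{2511187}{3285} = \frac{15576}{28267} - \frac{2511187}{3285} = - \frac{70932555769}{92857095}$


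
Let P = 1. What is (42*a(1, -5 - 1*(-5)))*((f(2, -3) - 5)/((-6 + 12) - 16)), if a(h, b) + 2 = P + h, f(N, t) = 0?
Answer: 0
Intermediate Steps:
a(h, b) = -1 + h (a(h, b) = -2 + (1 + h) = -1 + h)
(42*a(1, -5 - 1*(-5)))*((f(2, -3) - 5)/((-6 + 12) - 16)) = (42*(-1 + 1))*((0 - 5)/((-6 + 12) - 16)) = (42*0)*(-5/(6 - 16)) = 0*(-5/(-10)) = 0*(-5*(-⅒)) = 0*(½) = 0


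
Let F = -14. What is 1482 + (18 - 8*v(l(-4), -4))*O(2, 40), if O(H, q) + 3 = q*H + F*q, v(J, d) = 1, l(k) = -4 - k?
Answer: -3348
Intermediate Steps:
O(H, q) = -3 - 14*q + H*q (O(H, q) = -3 + (q*H - 14*q) = -3 + (H*q - 14*q) = -3 + (-14*q + H*q) = -3 - 14*q + H*q)
1482 + (18 - 8*v(l(-4), -4))*O(2, 40) = 1482 + (18 - 8*1)*(-3 - 14*40 + 2*40) = 1482 + (18 - 8)*(-3 - 560 + 80) = 1482 + 10*(-483) = 1482 - 4830 = -3348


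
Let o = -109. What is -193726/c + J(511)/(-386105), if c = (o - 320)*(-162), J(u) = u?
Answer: -2878234258/1032058665 ≈ -2.7888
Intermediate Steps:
c = 69498 (c = (-109 - 320)*(-162) = -429*(-162) = 69498)
-193726/c + J(511)/(-386105) = -193726/69498 + 511/(-386105) = -193726*1/69498 + 511*(-1/386105) = -7451/2673 - 511/386105 = -2878234258/1032058665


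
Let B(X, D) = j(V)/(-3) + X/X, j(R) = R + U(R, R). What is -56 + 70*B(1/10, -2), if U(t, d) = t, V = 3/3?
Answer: -98/3 ≈ -32.667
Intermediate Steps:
V = 1 (V = 3*(⅓) = 1)
j(R) = 2*R (j(R) = R + R = 2*R)
B(X, D) = ⅓ (B(X, D) = (2*1)/(-3) + X/X = 2*(-⅓) + 1 = -⅔ + 1 = ⅓)
-56 + 70*B(1/10, -2) = -56 + 70*(⅓) = -56 + 70/3 = -98/3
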